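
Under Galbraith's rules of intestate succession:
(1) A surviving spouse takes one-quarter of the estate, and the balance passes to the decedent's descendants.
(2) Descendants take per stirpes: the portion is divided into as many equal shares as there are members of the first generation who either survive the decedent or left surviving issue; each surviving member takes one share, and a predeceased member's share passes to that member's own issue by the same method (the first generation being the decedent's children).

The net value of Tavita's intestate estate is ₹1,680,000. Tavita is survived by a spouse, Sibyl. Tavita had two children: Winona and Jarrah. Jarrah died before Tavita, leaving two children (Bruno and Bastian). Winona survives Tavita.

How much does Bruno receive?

Bruno receives ₹315,000.

Sibyl takes one-quarter of ₹1,680,000 = ₹420,000. The remaining ₹1,260,000 passes to the descendants.
The descendants' portion (₹1,260,000) is divided into 2 shares of ₹630,000: Winona takes ₹630,000; Jarrah's ₹630,000 share passes to Jarrah's issue.
Jarrah's share (₹630,000) is divided into 2 shares of ₹315,000: Bruno and Bastian each take ₹315,000.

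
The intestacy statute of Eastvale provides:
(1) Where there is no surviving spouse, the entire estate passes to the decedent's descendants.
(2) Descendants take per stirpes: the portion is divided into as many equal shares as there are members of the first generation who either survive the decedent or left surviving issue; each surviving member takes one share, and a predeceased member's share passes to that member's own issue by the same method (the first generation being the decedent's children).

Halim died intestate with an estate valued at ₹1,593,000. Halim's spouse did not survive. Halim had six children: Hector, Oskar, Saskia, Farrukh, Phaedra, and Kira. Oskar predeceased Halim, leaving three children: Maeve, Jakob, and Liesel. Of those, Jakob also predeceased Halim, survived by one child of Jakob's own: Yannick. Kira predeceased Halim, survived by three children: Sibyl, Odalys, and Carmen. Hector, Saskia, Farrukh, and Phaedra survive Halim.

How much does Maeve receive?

The entire ₹1,593,000 passes to the descendants.
That amount (₹1,593,000) is divided into 6 shares of ₹265,500: Hector, Saskia, Farrukh, and Phaedra each take ₹265,500; Oskar's ₹265,500 share passes to Oskar's issue; Kira's ₹265,500 share passes to Kira's issue.
Oskar's share (₹265,500) is divided into 3 shares of ₹88,500: Maeve and Liesel each take ₹88,500; Jakob's ₹88,500 share passes to Jakob's issue.
Jakob's share (₹88,500) passes entirely to Yannick.
Kira's share (₹265,500) is divided into 3 shares of ₹88,500: Sibyl, Odalys, and Carmen each take ₹88,500.

Maeve receives ₹88,500.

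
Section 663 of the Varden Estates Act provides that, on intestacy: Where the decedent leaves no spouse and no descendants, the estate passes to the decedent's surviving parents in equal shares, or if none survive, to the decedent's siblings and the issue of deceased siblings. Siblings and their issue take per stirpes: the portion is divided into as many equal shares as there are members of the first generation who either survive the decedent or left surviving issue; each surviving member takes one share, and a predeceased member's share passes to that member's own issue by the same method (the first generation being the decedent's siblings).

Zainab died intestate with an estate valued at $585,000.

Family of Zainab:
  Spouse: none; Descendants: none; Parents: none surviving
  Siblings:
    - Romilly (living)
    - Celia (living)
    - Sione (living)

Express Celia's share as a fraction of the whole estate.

The entire $585,000 passes to the siblings and their issue.
That amount ($585,000) is divided into 3 shares of $195,000: Romilly, Celia, and Sione each take $195,000.

Celia receives 1/3 of the estate.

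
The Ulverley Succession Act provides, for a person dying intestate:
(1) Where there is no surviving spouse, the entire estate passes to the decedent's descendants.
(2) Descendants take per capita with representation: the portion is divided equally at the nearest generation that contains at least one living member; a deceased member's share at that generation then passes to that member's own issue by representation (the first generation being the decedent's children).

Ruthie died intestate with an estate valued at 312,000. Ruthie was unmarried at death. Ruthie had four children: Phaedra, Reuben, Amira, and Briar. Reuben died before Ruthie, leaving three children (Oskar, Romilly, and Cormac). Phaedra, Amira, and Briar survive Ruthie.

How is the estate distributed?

The entire 312,000 passes to the descendants.
That amount (312,000) is divided into 4 shares of 78,000: Phaedra, Amira, and Briar each take 78,000; Reuben's 78,000 share passes to Reuben's issue.
Reuben's share (78,000) is divided into 3 shares of 26,000: Oskar, Romilly, and Cormac each take 26,000.

Phaedra: 78,000; Oskar: 26,000; Romilly: 26,000; Cormac: 26,000; Amira: 78,000; Briar: 78,000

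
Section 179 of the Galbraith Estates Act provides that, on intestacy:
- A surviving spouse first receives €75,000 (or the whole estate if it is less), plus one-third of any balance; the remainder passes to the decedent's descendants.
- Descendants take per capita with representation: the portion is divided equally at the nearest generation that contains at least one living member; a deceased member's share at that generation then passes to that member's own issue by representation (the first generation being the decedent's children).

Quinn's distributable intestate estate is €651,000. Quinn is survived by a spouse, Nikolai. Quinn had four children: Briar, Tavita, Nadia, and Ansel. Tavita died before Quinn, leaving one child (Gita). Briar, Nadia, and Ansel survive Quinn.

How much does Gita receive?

Nikolai first takes €75,000, leaving a balance of €576,000. Nikolai then takes one-third of the balance (€192,000), for a total of €267,000. The remaining €384,000 passes to the descendants.
The descendants' portion (€384,000) is divided into 4 shares of €96,000: Briar, Nadia, and Ansel each take €96,000; Tavita's €96,000 share passes to Tavita's issue.
Tavita's share (€96,000) passes entirely to Gita.

Gita receives €96,000.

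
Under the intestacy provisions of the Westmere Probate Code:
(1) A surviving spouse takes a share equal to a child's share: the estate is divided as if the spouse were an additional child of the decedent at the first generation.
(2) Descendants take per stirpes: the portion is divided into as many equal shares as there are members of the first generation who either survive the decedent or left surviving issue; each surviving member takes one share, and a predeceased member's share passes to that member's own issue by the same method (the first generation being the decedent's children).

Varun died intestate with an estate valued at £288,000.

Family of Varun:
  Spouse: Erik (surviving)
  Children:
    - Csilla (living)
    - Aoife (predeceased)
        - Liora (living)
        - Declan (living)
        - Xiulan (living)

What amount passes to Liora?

Liora receives £32,000.

The spouse counts as an additional share at the children's level, so there are 3 primary shares of £96,000. Erik takes one such share (£96,000).
The children's combined portion (£192,000) is divided into 2 shares of £96,000: Csilla takes £96,000; Aoife's £96,000 share passes to Aoife's issue.
Aoife's share (£96,000) is divided into 3 shares of £32,000: Liora, Declan, and Xiulan each take £32,000.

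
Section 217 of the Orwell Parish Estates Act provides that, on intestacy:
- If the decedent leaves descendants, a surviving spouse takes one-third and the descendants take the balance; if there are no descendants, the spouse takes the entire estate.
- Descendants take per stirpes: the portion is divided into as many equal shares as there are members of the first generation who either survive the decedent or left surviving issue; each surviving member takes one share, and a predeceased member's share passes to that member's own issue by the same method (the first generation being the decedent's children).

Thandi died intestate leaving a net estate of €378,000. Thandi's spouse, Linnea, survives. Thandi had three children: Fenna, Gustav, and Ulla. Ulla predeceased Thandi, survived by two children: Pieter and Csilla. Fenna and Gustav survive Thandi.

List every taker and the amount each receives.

Linnea: €126,000; Fenna: €84,000; Gustav: €84,000; Pieter: €42,000; Csilla: €42,000

Linnea takes one-third of €378,000 = €126,000. The remaining €252,000 passes to the descendants.
The descendants' portion (€252,000) is divided into 3 shares of €84,000: Fenna and Gustav each take €84,000; Ulla's €84,000 share passes to Ulla's issue.
Ulla's share (€84,000) is divided into 2 shares of €42,000: Pieter and Csilla each take €42,000.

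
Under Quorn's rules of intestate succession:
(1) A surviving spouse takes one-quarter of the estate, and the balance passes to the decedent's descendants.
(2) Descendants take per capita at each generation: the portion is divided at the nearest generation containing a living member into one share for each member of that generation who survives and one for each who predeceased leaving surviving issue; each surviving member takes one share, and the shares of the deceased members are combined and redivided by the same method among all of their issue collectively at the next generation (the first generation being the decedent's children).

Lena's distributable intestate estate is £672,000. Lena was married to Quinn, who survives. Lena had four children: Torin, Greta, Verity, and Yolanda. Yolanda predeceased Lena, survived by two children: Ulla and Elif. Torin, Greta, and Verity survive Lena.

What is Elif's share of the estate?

Quinn takes one-quarter of £672,000 = £168,000. The remaining £504,000 passes to the descendants.
The descendants' portion (£504,000) is divided at the children's generation into 4 shares of £126,000. Torin, Greta, and Verity each take £126,000. The remaining share for the deceased Yolanda (£126,000) is carried to the next generation.
That pool (£126,000) is divided at the grandchildren's generation equally among Ulla and Elif: £63,000 each.

Elif receives £63,000.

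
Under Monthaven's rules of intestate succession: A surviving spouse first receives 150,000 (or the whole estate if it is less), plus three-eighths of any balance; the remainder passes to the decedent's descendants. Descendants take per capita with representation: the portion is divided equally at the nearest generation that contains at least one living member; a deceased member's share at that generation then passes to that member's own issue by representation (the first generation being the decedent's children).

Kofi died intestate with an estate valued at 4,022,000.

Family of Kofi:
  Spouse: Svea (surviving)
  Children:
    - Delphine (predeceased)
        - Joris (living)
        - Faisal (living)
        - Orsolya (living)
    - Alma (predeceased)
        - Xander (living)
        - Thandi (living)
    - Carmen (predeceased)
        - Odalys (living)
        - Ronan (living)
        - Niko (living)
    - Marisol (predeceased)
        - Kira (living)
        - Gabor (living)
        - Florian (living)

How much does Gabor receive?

Gabor receives 220,000.

Svea first takes 150,000, leaving a balance of 3,872,000. Svea then takes three-eighths of the balance (1,452,000), for a total of 1,602,000. The remaining 2,420,000 passes to the descendants.
No child survives, so the initial division is made at the grandchildren's generation.
The descendants' portion (2,420,000) is divided into 11 shares of 220,000: Joris, Faisal, Orsolya, Xander, Thandi, Odalys, Ronan, Niko, Kira, Gabor, and Florian each take 220,000.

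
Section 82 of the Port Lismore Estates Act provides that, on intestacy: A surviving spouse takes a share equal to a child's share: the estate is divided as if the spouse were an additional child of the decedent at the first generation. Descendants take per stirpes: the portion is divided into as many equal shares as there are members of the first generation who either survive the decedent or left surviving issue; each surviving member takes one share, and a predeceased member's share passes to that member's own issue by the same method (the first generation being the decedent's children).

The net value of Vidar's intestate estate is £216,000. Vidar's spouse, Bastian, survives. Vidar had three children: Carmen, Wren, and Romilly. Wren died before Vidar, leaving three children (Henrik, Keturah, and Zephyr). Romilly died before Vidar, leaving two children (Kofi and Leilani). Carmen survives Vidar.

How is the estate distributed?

Bastian: £54,000; Carmen: £54,000; Henrik: £18,000; Keturah: £18,000; Zephyr: £18,000; Kofi: £27,000; Leilani: £27,000

The spouse counts as an additional share at the children's level, so there are 4 primary shares of £54,000. Bastian takes one such share (£54,000).
The children's combined portion (£162,000) is divided into 3 shares of £54,000: Carmen takes £54,000; Wren's £54,000 share passes to Wren's issue; Romilly's £54,000 share passes to Romilly's issue.
Wren's share (£54,000) is divided into 3 shares of £18,000: Henrik, Keturah, and Zephyr each take £18,000.
Romilly's share (£54,000) is divided into 2 shares of £27,000: Kofi and Leilani each take £27,000.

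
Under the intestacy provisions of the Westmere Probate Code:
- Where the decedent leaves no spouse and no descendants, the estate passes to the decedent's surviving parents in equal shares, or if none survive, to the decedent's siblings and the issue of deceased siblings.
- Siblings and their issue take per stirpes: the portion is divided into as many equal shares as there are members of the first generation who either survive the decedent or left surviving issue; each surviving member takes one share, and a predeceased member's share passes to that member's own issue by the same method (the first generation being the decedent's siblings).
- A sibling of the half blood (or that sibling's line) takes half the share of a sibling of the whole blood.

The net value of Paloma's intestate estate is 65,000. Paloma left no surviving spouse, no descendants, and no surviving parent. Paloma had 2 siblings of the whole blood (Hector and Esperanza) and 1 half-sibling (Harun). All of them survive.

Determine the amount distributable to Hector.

The entire 65,000 passes to the siblings and their issue.
Counting each half-blood sibling's line as half a unit, there are 5/2 units in 65,000, so one unit is 26,000. Whole-blood lines (Hector and Esperanza) take 26,000 each; half-blood lines (Harun) take 13,000 each.

Hector receives 26,000.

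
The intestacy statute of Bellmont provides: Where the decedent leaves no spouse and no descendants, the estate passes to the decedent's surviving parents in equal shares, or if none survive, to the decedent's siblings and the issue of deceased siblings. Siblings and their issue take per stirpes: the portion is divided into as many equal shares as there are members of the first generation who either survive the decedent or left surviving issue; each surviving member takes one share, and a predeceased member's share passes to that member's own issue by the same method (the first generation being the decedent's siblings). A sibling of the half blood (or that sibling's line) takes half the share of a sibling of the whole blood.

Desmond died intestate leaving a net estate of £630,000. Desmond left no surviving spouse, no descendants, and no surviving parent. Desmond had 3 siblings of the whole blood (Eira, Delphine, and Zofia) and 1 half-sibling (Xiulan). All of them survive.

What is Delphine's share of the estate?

Delphine receives £180,000.

The entire £630,000 passes to the siblings and their issue.
Counting each half-blood sibling's line as half a unit, there are 7/2 units in £630,000, so one unit is £180,000. Whole-blood lines (Eira, Delphine, and Zofia) take £180,000 each; half-blood lines (Xiulan) take £90,000 each.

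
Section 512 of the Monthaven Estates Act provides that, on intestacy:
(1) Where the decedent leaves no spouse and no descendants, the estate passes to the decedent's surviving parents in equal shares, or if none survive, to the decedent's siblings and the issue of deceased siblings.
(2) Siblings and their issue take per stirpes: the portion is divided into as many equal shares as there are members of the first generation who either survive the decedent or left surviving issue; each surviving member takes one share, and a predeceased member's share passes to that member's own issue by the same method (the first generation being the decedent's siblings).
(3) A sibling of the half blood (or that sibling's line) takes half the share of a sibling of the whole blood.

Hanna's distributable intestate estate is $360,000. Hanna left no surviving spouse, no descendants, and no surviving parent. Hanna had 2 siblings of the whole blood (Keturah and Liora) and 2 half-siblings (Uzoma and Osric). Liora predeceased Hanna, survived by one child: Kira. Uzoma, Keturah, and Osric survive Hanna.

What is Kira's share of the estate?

The entire $360,000 passes to the siblings and their issue.
Counting each half-blood sibling's line as half a unit, there are 3 units in $360,000, so one unit is $120,000. Whole-blood lines (Keturah and Liora) take $120,000 each; half-blood lines (Uzoma and Osric) take $60,000 each.
Liora's share ($120,000) passes entirely to Kira.

Kira receives $120,000.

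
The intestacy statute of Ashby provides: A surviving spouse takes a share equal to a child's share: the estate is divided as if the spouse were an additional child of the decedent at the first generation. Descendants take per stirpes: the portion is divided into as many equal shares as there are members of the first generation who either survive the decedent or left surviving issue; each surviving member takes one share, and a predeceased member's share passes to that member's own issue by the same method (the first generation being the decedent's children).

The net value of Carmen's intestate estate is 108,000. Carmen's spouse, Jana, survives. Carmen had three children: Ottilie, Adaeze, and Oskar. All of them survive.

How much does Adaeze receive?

Adaeze receives 27,000.

The spouse counts as an additional share at the children's level, so there are 4 primary shares of 27,000. Jana takes one such share (27,000).
The children's combined portion (81,000) is divided into 3 shares of 27,000: Ottilie, Adaeze, and Oskar each take 27,000.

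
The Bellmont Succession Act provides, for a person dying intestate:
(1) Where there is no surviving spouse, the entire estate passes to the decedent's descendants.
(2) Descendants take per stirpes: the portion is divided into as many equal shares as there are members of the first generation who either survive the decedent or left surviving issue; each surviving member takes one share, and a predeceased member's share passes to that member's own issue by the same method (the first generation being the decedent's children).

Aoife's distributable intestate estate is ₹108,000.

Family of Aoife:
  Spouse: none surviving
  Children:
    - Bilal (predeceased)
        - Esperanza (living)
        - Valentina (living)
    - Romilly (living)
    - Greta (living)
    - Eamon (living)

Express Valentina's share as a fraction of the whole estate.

Valentina receives 1/8 of the estate.

The entire ₹108,000 passes to the descendants.
That amount (₹108,000) is divided into 4 shares of ₹27,000: Romilly, Greta, and Eamon each take ₹27,000; Bilal's ₹27,000 share passes to Bilal's issue.
Bilal's share (₹27,000) is divided into 2 shares of ₹13,500: Esperanza and Valentina each take ₹13,500.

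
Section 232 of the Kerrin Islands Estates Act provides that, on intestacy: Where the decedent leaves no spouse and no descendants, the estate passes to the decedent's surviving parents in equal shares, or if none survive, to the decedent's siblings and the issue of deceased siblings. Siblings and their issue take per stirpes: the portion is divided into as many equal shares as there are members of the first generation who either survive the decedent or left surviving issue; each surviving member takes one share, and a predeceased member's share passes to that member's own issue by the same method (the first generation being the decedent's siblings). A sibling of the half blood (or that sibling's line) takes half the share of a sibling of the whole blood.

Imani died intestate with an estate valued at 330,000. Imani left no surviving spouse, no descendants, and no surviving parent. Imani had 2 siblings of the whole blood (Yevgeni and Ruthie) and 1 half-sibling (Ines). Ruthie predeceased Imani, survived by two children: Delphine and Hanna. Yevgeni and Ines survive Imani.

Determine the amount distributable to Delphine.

The entire 330,000 passes to the siblings and their issue.
Counting each half-blood sibling's line as half a unit, there are 5/2 units in 330,000, so one unit is 132,000. Whole-blood lines (Yevgeni and Ruthie) take 132,000 each; half-blood lines (Ines) take 66,000 each.
Ruthie's share (132,000) is divided into 2 shares of 66,000: Delphine and Hanna each take 66,000.

Delphine receives 66,000.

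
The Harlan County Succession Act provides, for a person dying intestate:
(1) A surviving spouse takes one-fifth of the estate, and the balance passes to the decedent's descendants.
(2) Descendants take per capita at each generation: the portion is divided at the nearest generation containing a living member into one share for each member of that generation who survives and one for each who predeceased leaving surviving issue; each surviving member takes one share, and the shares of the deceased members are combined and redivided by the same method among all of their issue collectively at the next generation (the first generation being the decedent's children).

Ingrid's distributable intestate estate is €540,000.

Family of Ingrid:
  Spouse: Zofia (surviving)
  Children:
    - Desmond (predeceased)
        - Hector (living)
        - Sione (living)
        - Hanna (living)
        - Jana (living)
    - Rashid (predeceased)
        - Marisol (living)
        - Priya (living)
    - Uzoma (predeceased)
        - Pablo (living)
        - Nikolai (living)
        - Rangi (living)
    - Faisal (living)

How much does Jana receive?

Zofia takes one-fifth of €540,000 = €108,000. The remaining €432,000 passes to the descendants.
The descendants' portion (€432,000) is divided at the children's generation into 4 shares of €108,000. Faisal takes €108,000. The 3 shares of the deceased (Desmond, Rashid, and Uzoma) are combined into a pool of €324,000.
That pool (€324,000) is divided at the grandchildren's generation equally among Hector, Sione, Hanna, Jana, Marisol, Priya, Pablo, Nikolai, and Rangi: €36,000 each.

Jana receives €36,000.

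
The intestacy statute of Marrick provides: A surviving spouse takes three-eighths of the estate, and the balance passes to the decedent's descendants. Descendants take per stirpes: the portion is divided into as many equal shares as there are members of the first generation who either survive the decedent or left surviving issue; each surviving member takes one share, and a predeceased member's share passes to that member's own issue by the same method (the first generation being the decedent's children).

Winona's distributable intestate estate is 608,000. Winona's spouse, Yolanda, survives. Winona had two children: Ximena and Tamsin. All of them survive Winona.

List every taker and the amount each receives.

Yolanda: 228,000; Ximena: 190,000; Tamsin: 190,000

Yolanda takes three-eighths of 608,000 = 228,000. The remaining 380,000 passes to the descendants.
The descendants' portion (380,000) is divided into 2 shares of 190,000: Ximena and Tamsin each take 190,000.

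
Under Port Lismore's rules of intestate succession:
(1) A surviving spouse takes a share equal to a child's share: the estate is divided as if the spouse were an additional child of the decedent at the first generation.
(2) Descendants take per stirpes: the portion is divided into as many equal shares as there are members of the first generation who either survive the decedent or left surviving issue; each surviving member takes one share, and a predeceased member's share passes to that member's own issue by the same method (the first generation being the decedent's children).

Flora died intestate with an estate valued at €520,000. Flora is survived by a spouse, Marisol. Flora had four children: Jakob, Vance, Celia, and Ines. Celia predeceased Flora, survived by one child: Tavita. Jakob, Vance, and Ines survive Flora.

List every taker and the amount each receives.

Marisol: €104,000; Jakob: €104,000; Vance: €104,000; Tavita: €104,000; Ines: €104,000

The spouse counts as an additional share at the children's level, so there are 5 primary shares of €104,000. Marisol takes one such share (€104,000).
The children's combined portion (€416,000) is divided into 4 shares of €104,000: Jakob, Vance, and Ines each take €104,000; Celia's €104,000 share passes to Celia's issue.
Celia's share (€104,000) passes entirely to Tavita.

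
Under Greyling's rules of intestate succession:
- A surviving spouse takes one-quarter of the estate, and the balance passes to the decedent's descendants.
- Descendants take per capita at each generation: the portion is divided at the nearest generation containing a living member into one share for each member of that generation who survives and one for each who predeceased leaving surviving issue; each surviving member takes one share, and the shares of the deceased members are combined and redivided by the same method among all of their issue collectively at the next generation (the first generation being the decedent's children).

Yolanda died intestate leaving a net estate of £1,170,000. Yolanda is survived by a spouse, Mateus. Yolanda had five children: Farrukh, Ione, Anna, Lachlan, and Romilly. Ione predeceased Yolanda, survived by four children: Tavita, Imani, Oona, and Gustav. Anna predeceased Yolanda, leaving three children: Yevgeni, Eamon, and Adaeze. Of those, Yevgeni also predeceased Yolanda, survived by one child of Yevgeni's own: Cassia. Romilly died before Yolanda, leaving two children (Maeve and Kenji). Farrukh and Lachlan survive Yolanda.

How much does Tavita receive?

Tavita receives £58,500.

Mateus takes one-quarter of £1,170,000 = £292,500. The remaining £877,500 passes to the descendants.
The descendants' portion (£877,500) is divided at the children's generation into 5 shares of £175,500. Farrukh and Lachlan each take £175,500. The 3 shares of the deceased (Ione, Anna, and Romilly) are combined into a pool of £526,500.
That pool (£526,500) is divided at the grandchildren's generation into 9 shares of £58,500. Tavita, Imani, Oona, Gustav, Eamon, Adaeze, Maeve, and Kenji each take £58,500. The remaining share for the deceased Yevgeni (£58,500) is carried to the next generation.
That pool (£58,500) passes entirely to Cassia, the sole taker at the great-grandchildren's generation.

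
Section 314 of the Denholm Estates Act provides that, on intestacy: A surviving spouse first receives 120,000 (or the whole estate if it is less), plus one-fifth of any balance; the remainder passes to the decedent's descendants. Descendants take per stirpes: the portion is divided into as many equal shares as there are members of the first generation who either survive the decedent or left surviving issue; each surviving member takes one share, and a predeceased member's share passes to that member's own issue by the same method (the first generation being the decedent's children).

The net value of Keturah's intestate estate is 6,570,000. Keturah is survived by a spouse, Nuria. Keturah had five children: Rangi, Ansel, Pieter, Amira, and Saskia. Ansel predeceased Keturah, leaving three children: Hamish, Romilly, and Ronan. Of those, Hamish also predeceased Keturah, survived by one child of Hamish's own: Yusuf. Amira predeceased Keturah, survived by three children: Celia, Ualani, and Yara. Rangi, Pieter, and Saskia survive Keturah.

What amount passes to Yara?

Nuria first takes 120,000, leaving a balance of 6,450,000. Nuria then takes one-fifth of the balance (1,290,000), for a total of 1,410,000. The remaining 5,160,000 passes to the descendants.
The descendants' portion (5,160,000) is divided into 5 shares of 1,032,000: Rangi, Pieter, and Saskia each take 1,032,000; Ansel's 1,032,000 share passes to Ansel's issue; Amira's 1,032,000 share passes to Amira's issue.
Ansel's share (1,032,000) is divided into 3 shares of 344,000: Romilly and Ronan each take 344,000; Hamish's 344,000 share passes to Hamish's issue.
Hamish's share (344,000) passes entirely to Yusuf.
Amira's share (1,032,000) is divided into 3 shares of 344,000: Celia, Ualani, and Yara each take 344,000.

Yara receives 344,000.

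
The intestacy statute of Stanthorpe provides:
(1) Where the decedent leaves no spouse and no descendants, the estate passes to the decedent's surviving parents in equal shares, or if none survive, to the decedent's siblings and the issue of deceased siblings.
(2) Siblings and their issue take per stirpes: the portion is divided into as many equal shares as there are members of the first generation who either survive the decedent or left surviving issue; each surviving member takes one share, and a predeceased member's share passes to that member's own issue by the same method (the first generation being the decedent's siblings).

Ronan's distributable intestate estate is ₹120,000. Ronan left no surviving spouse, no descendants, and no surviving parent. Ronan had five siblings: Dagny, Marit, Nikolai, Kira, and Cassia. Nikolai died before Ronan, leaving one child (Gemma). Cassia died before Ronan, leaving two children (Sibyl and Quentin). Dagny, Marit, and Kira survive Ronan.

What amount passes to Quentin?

Quentin receives ₹12,000.

The entire ₹120,000 passes to the siblings and their issue.
That amount (₹120,000) is divided into 5 shares of ₹24,000: Dagny, Marit, and Kira each take ₹24,000; Nikolai's ₹24,000 share passes to Nikolai's issue; Cassia's ₹24,000 share passes to Cassia's issue.
Nikolai's share (₹24,000) passes entirely to Gemma.
Cassia's share (₹24,000) is divided into 2 shares of ₹12,000: Sibyl and Quentin each take ₹12,000.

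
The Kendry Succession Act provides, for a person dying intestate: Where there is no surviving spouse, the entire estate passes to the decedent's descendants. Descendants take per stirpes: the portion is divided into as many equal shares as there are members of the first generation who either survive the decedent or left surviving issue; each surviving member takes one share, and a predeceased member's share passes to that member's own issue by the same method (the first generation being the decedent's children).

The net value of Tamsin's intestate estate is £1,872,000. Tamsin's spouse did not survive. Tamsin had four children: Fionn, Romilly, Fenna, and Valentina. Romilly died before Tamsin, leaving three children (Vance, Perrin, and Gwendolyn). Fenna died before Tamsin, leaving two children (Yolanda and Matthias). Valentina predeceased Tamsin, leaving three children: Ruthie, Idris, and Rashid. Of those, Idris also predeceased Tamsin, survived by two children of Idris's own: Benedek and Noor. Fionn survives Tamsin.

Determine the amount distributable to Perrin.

Perrin receives £156,000.

The entire £1,872,000 passes to the descendants.
That amount (£1,872,000) is divided into 4 shares of £468,000: Fionn takes £468,000; Romilly's £468,000 share passes to Romilly's issue; Fenna's £468,000 share passes to Fenna's issue; Valentina's £468,000 share passes to Valentina's issue.
Romilly's share (£468,000) is divided into 3 shares of £156,000: Vance, Perrin, and Gwendolyn each take £156,000.
Fenna's share (£468,000) is divided into 2 shares of £234,000: Yolanda and Matthias each take £234,000.
Valentina's share (£468,000) is divided into 3 shares of £156,000: Ruthie and Rashid each take £156,000; Idris's £156,000 share passes to Idris's issue.
Idris's share (£156,000) is divided into 2 shares of £78,000: Benedek and Noor each take £78,000.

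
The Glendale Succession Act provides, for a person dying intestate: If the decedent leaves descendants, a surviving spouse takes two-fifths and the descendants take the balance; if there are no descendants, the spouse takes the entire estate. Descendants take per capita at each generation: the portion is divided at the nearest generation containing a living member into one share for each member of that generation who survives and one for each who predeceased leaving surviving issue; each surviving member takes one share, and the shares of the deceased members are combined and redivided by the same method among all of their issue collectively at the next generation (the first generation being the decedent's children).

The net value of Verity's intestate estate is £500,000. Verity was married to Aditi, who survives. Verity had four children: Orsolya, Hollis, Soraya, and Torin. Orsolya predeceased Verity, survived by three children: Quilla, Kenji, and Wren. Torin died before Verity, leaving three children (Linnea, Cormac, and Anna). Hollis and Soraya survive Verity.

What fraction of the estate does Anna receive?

Aditi takes two-fifths of £500,000 = £200,000. The remaining £300,000 passes to the descendants.
The descendants' portion (£300,000) is divided at the children's generation into 4 shares of £75,000. Hollis and Soraya each take £75,000. The 2 shares of the deceased (Orsolya and Torin) are combined into a pool of £150,000.
That pool (£150,000) is divided at the grandchildren's generation equally among Quilla, Kenji, Wren, Linnea, Cormac, and Anna: £25,000 each.

Anna receives 1/20 of the estate.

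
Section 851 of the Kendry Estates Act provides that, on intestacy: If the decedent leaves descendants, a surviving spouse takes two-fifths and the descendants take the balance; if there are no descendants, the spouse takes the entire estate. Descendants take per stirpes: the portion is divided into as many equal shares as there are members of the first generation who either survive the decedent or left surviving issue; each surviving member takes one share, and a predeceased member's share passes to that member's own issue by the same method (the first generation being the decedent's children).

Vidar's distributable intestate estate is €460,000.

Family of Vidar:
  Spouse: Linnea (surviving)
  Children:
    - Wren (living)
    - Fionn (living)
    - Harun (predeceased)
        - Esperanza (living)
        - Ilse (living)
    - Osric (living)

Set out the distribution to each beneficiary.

Linnea takes two-fifths of €460,000 = €184,000. The remaining €276,000 passes to the descendants.
The descendants' portion (€276,000) is divided into 4 shares of €69,000: Wren, Fionn, and Osric each take €69,000; Harun's €69,000 share passes to Harun's issue.
Harun's share (€69,000) is divided into 2 shares of €34,500: Esperanza and Ilse each take €34,500.

Linnea: €184,000; Wren: €69,000; Fionn: €69,000; Esperanza: €34,500; Ilse: €34,500; Osric: €69,000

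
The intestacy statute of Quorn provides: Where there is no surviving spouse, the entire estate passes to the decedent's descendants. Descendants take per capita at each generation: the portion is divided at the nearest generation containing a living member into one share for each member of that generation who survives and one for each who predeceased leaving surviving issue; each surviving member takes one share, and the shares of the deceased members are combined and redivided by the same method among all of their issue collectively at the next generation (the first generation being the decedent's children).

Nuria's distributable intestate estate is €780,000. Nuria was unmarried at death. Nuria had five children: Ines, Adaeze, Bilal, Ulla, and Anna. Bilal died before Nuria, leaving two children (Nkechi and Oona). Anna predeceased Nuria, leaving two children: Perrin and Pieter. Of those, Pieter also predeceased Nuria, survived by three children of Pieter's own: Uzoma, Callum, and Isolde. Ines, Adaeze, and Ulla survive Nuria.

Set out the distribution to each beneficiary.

The entire €780,000 passes to the descendants.
That amount (€780,000) is divided at the children's generation into 5 shares of €156,000. Ines, Adaeze, and Ulla each take €156,000. The 2 shares of the deceased (Bilal and Anna) are combined into a pool of €312,000.
That pool (€312,000) is divided at the grandchildren's generation into 4 shares of €78,000. Nkechi, Oona, and Perrin each take €78,000. The remaining share for the deceased Pieter (€78,000) is carried to the next generation.
That pool (€78,000) is divided at the great-grandchildren's generation equally among Uzoma, Callum, and Isolde: €26,000 each.

Ines: €156,000; Adaeze: €156,000; Nkechi: €78,000; Oona: €78,000; Ulla: €156,000; Perrin: €78,000; Uzoma: €26,000; Callum: €26,000; Isolde: €26,000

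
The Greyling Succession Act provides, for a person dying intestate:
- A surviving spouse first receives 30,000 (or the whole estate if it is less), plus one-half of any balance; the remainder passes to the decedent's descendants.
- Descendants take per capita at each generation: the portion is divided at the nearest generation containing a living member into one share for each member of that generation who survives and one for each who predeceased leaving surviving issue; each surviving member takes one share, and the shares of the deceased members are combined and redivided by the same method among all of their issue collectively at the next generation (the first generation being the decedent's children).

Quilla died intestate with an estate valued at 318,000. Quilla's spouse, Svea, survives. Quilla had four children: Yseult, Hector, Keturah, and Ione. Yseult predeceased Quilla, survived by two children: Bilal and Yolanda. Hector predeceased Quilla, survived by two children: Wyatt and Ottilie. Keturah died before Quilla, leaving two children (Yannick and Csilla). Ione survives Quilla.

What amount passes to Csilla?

Svea first takes 30,000, leaving a balance of 288,000. Svea then takes one-half of the balance (144,000), for a total of 174,000. The remaining 144,000 passes to the descendants.
The descendants' portion (144,000) is divided at the children's generation into 4 shares of 36,000. Ione takes 36,000. The 3 shares of the deceased (Yseult, Hector, and Keturah) are combined into a pool of 108,000.
That pool (108,000) is divided at the grandchildren's generation equally among Bilal, Yolanda, Wyatt, Ottilie, Yannick, and Csilla: 18,000 each.

Csilla receives 18,000.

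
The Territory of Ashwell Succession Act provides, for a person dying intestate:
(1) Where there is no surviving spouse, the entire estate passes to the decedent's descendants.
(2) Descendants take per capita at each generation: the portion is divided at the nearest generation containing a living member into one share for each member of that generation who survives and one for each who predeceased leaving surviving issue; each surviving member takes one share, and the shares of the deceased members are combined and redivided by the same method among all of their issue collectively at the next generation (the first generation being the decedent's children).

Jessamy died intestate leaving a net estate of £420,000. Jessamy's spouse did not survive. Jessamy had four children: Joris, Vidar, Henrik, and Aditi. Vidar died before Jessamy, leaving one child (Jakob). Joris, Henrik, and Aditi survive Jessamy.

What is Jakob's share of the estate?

The entire £420,000 passes to the descendants.
That amount (£420,000) is divided at the children's generation into 4 shares of £105,000. Joris, Henrik, and Aditi each take £105,000. The remaining share for the deceased Vidar (£105,000) is carried to the next generation.
That pool (£105,000) passes entirely to Jakob, the sole taker at the grandchildren's generation.

Jakob receives £105,000.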